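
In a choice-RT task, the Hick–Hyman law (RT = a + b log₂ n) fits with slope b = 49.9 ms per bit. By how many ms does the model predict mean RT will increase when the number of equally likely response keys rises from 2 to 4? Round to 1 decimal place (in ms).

49.9 ms

Only the slope matters, since a is common to both: ΔRT = b·log₂(n₂/n₁).
log₂(4) − log₂(2) = log₂(4/2) = log₂(2) = 1.
ΔRT = 49.9 × 1.0000 = 49.900 ms.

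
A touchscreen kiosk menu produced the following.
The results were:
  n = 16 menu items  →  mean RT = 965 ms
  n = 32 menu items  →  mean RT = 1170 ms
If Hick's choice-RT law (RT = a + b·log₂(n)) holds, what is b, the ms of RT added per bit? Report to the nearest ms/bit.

205 ms/bit

The slope on a log₂ axis is (1170 − 965) / (5 − 4) = 205 ms/bit.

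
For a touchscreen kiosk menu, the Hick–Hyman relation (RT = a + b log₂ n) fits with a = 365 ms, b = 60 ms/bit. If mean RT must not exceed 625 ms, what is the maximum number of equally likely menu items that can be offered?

20

60·log₂ n ≤ 625 − 365 = 260, giving log₂ n ≤ 4.3333 and n ≤ 20.159. The largest whole number is 20.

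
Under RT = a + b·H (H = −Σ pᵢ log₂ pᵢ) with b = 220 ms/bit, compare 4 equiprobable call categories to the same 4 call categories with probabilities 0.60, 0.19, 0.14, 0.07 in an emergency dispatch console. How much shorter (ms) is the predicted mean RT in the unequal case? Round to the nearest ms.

96 ms

Equiprobable entropy H₀ = log₂ 4 = 2.0000 bits.
Skewed entropy H = −Σ pᵢ log₂ pᵢ = 1.5631 bits.
ΔRT = b·(H₀ − H) = 220 × 0.4369 = 96.12 ms.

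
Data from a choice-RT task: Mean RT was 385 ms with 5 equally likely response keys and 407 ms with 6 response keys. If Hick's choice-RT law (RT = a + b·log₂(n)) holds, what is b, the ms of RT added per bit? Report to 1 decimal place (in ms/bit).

The slope on a log₂ axis is (407 − 385) / (2.5850 − 2.3219) = 83.639 ms/bit.

83.6 ms/bit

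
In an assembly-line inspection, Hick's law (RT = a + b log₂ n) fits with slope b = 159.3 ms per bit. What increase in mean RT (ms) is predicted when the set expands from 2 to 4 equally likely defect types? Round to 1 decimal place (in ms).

159.3 ms

Only the slope matters, since a is common to both: ΔRT = b·log₂(n₂/n₁).
log₂(4) − log₂(2) = log₂(4/2) = log₂(2) = 1.
ΔRT = 159.3 × 1.0000 = 159.300 ms.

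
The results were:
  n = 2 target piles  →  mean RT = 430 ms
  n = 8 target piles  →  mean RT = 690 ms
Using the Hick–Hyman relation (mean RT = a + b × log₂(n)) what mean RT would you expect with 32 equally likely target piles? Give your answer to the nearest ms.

950 ms

Solve the two-equation system in a and b:
  b = (690 − 430) / (log₂ 8 − log₂ 2) = 260 / (3 − 1) = 130 ms/bit
  a = 430 − 130 × 1 = 300 ms
Then RT(32) = 300 + 130 × log₂ 32 = 300 + 130 × 5 ≈ 950.000 ms.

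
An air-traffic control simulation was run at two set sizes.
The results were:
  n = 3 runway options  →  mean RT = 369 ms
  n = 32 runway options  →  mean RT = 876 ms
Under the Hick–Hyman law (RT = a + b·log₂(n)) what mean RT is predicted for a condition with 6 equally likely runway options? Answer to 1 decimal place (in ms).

With log₂ n on the abscissa the relation is linear; from the two conditions:
  b = (876 − 369) / (log₂ 32 − log₂ 3) = 507 / (5 − 1.5850) = 148.461 ms/bit
  a = 369 − 148.461 × 1.5850 = 133.695 ms
Then RT(6) = 133.695 + 148.461 × log₂ 6 = 133.695 + 148.461 × 2.5850 ≈ 517.461 ms.

517.5 ms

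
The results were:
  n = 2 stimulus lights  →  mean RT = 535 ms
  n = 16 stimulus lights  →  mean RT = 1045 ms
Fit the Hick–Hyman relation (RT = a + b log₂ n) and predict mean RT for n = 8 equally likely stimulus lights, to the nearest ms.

875 ms

Fit slope and intercept:
  b = (1045 − 535) / (log₂ 16 − log₂ 2) = 510 / (4 − 1) = 170 ms/bit
  a = 535 − 170 × 1 = 365 ms
Then RT(8) = 365 + 170 × log₂ 8 = 365 + 170 × 3 ≈ 875.000 ms.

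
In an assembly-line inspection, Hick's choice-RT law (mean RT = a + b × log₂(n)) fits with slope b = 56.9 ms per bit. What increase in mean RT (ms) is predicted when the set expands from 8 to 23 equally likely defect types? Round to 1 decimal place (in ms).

Only the slope matters, since a is common to both: ΔRT = b·log₂(n₂/n₁).
log₂(23) − log₂(8) = 4.5236 − 3 = 1.5236.
ΔRT = 56.9 × 1.5236 = 86.691 ms.

86.7 ms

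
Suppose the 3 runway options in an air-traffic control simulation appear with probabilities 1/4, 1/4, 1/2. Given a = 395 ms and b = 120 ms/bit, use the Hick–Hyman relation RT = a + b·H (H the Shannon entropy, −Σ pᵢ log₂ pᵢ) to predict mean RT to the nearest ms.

Each term −pᵢ log₂ pᵢ: 0.25·2 + 0.25·2 + 0.5·1; summed, H = 1.500 bits.
Mean RT = a + bH = 395 + 120·1.500 = 575.00 ms.

575 ms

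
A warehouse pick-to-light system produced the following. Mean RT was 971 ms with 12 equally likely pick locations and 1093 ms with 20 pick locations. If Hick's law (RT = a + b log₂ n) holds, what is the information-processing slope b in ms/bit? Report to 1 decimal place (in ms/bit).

165.5 ms/bit

b = (RT₂ − RT₁)/(log₂ n₂ − log₂ n₁) = (1093 − 971)/(4.3219 − 3.5850) = 165.544 ms/bit.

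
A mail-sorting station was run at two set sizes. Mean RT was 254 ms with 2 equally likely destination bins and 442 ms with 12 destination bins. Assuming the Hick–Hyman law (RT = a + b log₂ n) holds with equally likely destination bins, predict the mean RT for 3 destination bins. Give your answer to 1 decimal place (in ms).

296.5 ms

RT is linear in log₂ n, so two points fix the line:
  b = (442 − 254) / (log₂ 12 − log₂ 2) = 188 / (3.5850 − 1) = 72.728 ms/bit
  a = 254 − 72.728 × 1 = 181.272 ms
Then RT(3) = 181.272 + 72.728 × log₂ 3 = 181.272 + 72.728 × 1.5850 ≈ 296.543 ms.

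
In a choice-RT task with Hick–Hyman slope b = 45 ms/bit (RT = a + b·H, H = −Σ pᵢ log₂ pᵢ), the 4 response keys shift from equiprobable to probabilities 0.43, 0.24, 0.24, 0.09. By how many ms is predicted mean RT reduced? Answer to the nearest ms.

8 ms

The RT saving is b·ΔH. Equiprobable H₀ = log₂(4) = 2.0000 bits; with the given probabilities H = 1.8245 bits.
b·(H₀ − H) = 45 × (2.0000 − 1.8245) = 7.90 ms.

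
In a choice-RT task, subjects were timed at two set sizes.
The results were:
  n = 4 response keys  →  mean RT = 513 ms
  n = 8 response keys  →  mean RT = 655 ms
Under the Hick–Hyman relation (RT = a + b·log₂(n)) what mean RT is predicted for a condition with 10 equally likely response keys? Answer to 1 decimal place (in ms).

Solve the two-equation system in a and b:
  b = (655 − 513) / (log₂ 8 − log₂ 4) = 142 / (3 − 2) = 142.000 ms/bit
  a = 513 − 142.000 × 2 = 229.000 ms
Then RT(10) = 229.000 + 142.000 × log₂ 10 = 229.000 + 142.000 × 3.3219 ≈ 700.714 ms.

700.7 ms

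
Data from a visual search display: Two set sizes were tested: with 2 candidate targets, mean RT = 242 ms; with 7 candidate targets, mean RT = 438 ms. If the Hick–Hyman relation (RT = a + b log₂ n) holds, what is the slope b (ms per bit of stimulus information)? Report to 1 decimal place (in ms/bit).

b = (RT₂ − RT₁)/(log₂ n₂ − log₂ n₁) = (438 − 242)/(2.8074 − 1) = 108.446 ms/bit.

108.4 ms/bit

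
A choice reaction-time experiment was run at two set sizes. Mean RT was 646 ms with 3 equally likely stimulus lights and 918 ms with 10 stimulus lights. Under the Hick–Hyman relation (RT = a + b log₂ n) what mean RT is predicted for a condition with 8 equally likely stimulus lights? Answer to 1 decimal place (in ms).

Fit slope and intercept:
  b = (918 − 646) / (log₂ 10 − log₂ 3) = 272 / (3.3219 − 1.5850) = 156.595 ms/bit
  a = 646 − 156.595 × 1.5850 = 397.803 ms
Then RT(8) = 397.803 + 156.595 × log₂ 8 = 397.803 + 156.595 × 3 ≈ 867.588 ms.

867.6 ms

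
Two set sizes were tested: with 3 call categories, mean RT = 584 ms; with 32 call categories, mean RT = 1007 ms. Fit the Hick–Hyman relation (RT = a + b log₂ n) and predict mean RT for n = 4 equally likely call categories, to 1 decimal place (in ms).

Solve the two-equation system in a and b:
  b = (1007 − 584) / (log₂ 32 − log₂ 3) = 423 / (5 − 1.5850) = 123.864 ms/bit
  a = 584 − 123.864 × 1.5850 = 387.680 ms
Then RT(4) = 387.680 + 123.864 × log₂ 4 = 387.680 + 123.864 × 2 ≈ 635.408 ms.

635.4 ms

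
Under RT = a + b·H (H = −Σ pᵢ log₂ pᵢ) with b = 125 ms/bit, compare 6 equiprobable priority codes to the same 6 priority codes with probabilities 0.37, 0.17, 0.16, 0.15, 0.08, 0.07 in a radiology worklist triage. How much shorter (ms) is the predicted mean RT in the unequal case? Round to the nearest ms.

28 ms

Equiprobable entropy H₀ = log₂ 6 = 2.5850 bits.
Skewed entropy H = −Σ pᵢ log₂ pᵢ = 2.3589 bits.
ΔRT = b·(H₀ − H) = 125 × 0.2260 = 28.25 ms.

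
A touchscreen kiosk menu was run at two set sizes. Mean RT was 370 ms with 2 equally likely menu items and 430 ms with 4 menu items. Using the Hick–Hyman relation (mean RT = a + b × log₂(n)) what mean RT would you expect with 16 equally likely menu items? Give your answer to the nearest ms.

Fit slope and intercept:
  b = (430 − 370) / (log₂ 4 − log₂ 2) = 60 / (2 − 1) = 60 ms/bit
  a = 370 − 60 × 1 = 310 ms
Then RT(16) = 310 + 60 × log₂ 16 = 310 + 60 × 4 ≈ 550.000 ms.

550 ms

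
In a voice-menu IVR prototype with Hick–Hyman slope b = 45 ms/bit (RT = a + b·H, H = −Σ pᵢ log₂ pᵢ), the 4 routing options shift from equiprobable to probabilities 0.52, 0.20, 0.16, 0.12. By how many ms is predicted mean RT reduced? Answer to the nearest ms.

11 ms

Equiprobable entropy H₀ = log₂ 4 = 2.0000 bits.
Skewed entropy H = −Σ pᵢ log₂ pᵢ = 1.7450 bits.
ΔRT = b·(H₀ − H) = 45 × 0.2550 = 11.47 ms.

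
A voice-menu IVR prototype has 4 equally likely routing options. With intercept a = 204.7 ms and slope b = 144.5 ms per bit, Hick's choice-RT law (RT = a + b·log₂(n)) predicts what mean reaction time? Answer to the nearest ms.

494 ms

log₂(4) = 2 bits, so RT = 204.7 + 144.5 × 2 ≈ 493.700 ms.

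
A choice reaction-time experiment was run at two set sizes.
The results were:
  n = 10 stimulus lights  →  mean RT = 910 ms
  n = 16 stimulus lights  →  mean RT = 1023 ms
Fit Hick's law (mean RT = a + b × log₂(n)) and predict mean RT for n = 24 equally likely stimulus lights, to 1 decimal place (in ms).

1120.5 ms

RT is linear in log₂ n, so two points fix the line:
  b = (1023 − 910) / (log₂ 16 − log₂ 10) = 113 / (4 − 3.3219) = 166.649 ms/bit
  a = 910 − 166.649 × 3.3219 = 356.404 ms
Then RT(24) = 356.404 + 166.649 × log₂ 24 = 356.404 + 166.649 × 4.5850 ≈ 1120.483 ms.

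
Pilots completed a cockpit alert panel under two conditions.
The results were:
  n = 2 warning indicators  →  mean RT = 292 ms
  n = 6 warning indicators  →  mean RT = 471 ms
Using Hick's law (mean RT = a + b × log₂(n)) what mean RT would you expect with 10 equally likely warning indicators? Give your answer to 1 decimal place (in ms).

554.2 ms

With log₂ n on the abscissa the relation is linear; from the two conditions:
  b = (471 − 292) / (log₂ 6 − log₂ 2) = 179 / (2.5850 − 1) = 112.936 ms/bit
  a = 292 − 112.936 × 1 = 179.064 ms
Then RT(10) = 179.064 + 112.936 × log₂ 10 = 179.064 + 112.936 × 3.3219 ≈ 554.230 ms.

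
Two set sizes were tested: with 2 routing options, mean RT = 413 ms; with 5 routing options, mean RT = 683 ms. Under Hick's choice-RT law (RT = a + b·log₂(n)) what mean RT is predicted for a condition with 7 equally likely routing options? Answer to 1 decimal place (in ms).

Fit slope and intercept:
  b = (683 − 413) / (log₂ 5 − log₂ 2) = 270 / (2.3219 − 1) = 204.247 ms/bit
  a = 413 − 204.247 × 1 = 208.753 ms
Then RT(7) = 208.753 + 204.247 × log₂ 7 = 208.753 + 204.247 × 2.8074 ≈ 782.147 ms.

782.1 ms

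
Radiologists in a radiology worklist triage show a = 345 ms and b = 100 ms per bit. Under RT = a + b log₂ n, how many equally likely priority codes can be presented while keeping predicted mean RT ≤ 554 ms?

4

Set 345 + 100·log₂ n ≤ 554 → log₂ n ≤ (554 − 345)/100 = 2.0900.
So n ≤ 2^2.0900 = 4.257; the largest integer n is 4.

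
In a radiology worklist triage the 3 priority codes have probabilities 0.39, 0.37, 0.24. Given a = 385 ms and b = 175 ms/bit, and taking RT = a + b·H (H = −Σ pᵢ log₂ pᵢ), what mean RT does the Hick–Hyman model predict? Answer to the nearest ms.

657 ms

H = 0.39·log₂(1/0.39) + 0.37·log₂(1/0.37) + 0.24·log₂(1/0.24) = 1.5547 bits.
RT = 385 + 175 × 1.5547 = 657.07 ms.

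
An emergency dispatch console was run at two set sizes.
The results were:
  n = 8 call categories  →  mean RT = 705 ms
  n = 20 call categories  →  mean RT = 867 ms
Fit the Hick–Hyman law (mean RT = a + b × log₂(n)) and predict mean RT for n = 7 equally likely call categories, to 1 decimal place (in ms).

681.4 ms

Fit slope and intercept:
  b = (867 − 705) / (log₂ 20 − log₂ 8) = 162 / (4.3219 − 3) = 122.548 ms/bit
  a = 705 − 122.548 × 3 = 337.355 ms
Then RT(7) = 337.355 + 122.548 × log₂ 7 = 337.355 + 122.548 × 2.8074 ≈ 681.392 ms.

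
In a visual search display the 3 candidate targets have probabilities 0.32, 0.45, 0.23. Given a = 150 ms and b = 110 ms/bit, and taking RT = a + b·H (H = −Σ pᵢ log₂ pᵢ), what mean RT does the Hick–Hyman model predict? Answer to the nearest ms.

319 ms

H = 0.32·log₂(1/0.32) + 0.45·log₂(1/0.45) + 0.23·log₂(1/0.23) = 1.5321 bits.
RT = 150 + 110 × 1.5321 = 318.53 ms.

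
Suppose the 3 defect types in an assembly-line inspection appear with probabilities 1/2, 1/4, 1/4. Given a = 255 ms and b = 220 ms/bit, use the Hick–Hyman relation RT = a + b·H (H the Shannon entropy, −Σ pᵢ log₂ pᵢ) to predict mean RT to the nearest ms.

Each term −pᵢ log₂ pᵢ: 0.5·1 + 0.25·2 + 0.25·2; summed, H = 1.500 bits.
Mean RT = a + bH = 255 + 220·1.500 = 585.00 ms.

585 ms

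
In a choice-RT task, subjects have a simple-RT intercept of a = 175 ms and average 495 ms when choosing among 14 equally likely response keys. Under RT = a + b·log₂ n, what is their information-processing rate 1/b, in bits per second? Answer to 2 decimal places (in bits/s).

11.90 bits/s

b = (495 − 175)/log₂ 14 = 320/3.8074 = 84.048 ms per bit = 0.08405 s/bit; the reciprocal is 11.898 bits/s.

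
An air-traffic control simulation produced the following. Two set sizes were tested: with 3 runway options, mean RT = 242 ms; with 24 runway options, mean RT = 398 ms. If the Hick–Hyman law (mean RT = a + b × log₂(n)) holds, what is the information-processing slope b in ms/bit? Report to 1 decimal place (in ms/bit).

52.0 ms/bit

The slope on a log₂ axis is (398 − 242) / (4.5850 − 1.5850) = 52.000 ms/bit.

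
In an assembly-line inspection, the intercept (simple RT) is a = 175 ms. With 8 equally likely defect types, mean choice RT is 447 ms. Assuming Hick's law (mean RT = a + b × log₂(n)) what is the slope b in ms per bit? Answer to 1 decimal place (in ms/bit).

b = (447 − 175) / log₂(8) = 272 / 3 = 90.667 ms/bit.

90.7 ms/bit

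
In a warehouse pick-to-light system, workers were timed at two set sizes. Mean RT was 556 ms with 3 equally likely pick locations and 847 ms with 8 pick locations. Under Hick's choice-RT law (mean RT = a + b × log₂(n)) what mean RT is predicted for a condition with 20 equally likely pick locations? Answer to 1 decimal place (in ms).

1118.9 ms

Solve the two-equation system in a and b:
  b = (847 − 556) / (log₂ 8 − log₂ 3) = 291 / (3 − 1.5850) = 205.648 ms/bit
  a = 556 − 205.648 × 1.5850 = 230.055 ms
Then RT(20) = 230.055 + 205.648 × log₂ 20 = 230.055 + 205.648 × 4.3219 ≈ 1118.852 ms.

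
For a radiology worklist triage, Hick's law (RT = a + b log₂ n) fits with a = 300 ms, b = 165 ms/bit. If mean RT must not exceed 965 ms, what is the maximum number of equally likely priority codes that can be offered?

16

Set 300 + 165·log₂ n ≤ 965 → log₂ n ≤ (965 − 300)/165 = 4.0303.
So n ≤ 2^4.0303 = 16.340; the largest integer n is 16.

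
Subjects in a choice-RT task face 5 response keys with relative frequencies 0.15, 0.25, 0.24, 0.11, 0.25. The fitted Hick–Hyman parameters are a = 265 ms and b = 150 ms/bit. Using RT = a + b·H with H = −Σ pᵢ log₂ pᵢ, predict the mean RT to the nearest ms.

603 ms

Entropy contributions −pᵢ log₂ pᵢ: 0.4105, 0.5000, 0.4941, 0.3503, 0.5000; sum H = 2.2550 bits.
RT = a + bH = 265 + 150·2.2550 = 603.24 ms.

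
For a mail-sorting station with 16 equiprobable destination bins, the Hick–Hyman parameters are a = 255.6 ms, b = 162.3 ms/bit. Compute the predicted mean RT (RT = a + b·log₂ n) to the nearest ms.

log₂(16) = 4 bits, so RT = 255.6 + 162.3 × 4 ≈ 904.800 ms.

905 ms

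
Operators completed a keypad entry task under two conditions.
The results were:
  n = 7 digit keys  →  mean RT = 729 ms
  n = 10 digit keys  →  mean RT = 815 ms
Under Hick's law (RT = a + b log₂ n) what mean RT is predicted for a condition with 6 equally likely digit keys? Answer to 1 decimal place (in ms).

691.8 ms

RT is linear in log₂ n, so two points fix the line:
  b = (815 − 729) / (log₂ 10 − log₂ 7) = 86 / (3.3219 − 2.8074) = 167.129 ms/bit
  a = 729 − 167.129 × 2.8074 = 259.810 ms
Then RT(6) = 259.810 + 167.129 × log₂ 6 = 259.810 + 167.129 × 2.5850 ≈ 691.832 ms.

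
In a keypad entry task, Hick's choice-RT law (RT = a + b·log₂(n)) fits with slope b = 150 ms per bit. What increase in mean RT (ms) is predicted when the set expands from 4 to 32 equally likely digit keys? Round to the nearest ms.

Only the slope matters, since a is common to both: ΔRT = b·log₂(n₂/n₁).
log₂(32) − log₂(4) = log₂(32/4) = log₂(8) = 3.
ΔRT = 150 × 3.0000 = 450.000 ms.

450 ms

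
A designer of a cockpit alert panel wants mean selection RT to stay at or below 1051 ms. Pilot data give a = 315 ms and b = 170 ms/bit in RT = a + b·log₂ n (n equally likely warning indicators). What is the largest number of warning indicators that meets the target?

20

170·log₂ n ≤ 1051 − 315 = 736, giving log₂ n ≤ 4.3294 and n ≤ 20.104. The largest whole number is 20.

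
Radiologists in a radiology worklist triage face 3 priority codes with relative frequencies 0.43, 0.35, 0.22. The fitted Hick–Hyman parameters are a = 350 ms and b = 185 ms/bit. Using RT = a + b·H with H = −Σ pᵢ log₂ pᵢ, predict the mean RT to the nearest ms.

H = 0.43·log₂(1/0.43) + 0.35·log₂(1/0.35) + 0.22·log₂(1/0.22) = 1.5342 bits.
RT = 350 + 185 × 1.5342 = 633.83 ms.

634 ms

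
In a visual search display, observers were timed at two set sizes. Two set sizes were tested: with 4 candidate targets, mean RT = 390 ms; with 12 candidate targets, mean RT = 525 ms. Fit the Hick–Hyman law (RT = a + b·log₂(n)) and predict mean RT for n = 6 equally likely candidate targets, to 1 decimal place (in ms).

439.8 ms

Solve the two-equation system in a and b:
  b = (525 − 390) / (log₂ 12 − log₂ 4) = 135 / (3.5850 − 2) = 85.176 ms/bit
  a = 390 − 85.176 × 2 = 219.649 ms
Then RT(6) = 219.649 + 85.176 × log₂ 6 = 219.649 + 85.176 × 2.5850 ≈ 439.824 ms.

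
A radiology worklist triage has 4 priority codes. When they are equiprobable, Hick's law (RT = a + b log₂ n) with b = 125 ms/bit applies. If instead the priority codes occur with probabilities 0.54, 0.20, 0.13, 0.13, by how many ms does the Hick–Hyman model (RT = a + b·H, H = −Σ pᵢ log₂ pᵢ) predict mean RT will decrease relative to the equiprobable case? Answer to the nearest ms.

36 ms

The RT saving is b·ΔH. Equiprobable H₀ = log₂(4) = 2.0000 bits; with the given probabilities H = 1.7097 bits.
b·(H₀ − H) = 125 × (2.0000 − 1.7097) = 36.29 ms.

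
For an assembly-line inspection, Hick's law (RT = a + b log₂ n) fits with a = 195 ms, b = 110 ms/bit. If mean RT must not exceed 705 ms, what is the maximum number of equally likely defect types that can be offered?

Set 195 + 110·log₂ n ≤ 705 → log₂ n ≤ (705 − 195)/110 = 4.6364.
So n ≤ 2^4.6364 = 24.871; the largest integer n is 24.

24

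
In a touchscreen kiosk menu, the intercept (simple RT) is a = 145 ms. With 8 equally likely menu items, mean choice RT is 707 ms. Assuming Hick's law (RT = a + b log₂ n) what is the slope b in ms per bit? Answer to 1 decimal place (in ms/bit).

b = (707 − 145) / log₂(8) = 562 / 3 = 187.333 ms/bit.

187.3 ms/bit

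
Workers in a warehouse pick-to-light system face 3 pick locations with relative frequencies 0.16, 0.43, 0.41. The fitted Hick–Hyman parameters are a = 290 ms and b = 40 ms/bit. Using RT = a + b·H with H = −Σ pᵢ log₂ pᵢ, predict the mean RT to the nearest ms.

Entropy contributions −pᵢ log₂ pᵢ: 0.4230, 0.5236, 0.5274; sum H = 1.4740 bits.
RT = a + bH = 290 + 40·1.4740 = 348.96 ms.

349 ms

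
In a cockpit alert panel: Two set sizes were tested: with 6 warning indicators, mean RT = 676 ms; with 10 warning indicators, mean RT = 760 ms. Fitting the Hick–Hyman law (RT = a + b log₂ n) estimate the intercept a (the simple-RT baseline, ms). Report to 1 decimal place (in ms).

381.4 ms

The slope on a log₂ axis is (760 − 676) / (3.3219 − 2.5850) = 113.981 ms/bit.
Intercept: a = 676 − 113.981·log₂(6) = 381.364 ms.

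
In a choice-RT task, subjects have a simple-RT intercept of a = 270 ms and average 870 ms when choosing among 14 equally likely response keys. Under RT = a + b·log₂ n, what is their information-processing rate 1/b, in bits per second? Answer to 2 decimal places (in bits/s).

6.35 bits/s

Choice component = 870 − 270 = 600 ms over log₂(14) = 3.8074 bits.
b = 600 / 3.8074 = 157.590 ms/bit, so 1/b = 6.346 bits/s.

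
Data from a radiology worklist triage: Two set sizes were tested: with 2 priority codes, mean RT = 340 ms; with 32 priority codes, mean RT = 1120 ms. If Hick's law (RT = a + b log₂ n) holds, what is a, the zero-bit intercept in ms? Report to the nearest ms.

b = (RT₂ − RT₁)/(log₂ n₂ − log₂ n₁) = (1120 − 340)/(5 − 1) = 195 ms/bit.
Intercept: a = 340 − 195·log₂(2) = 145.000 ms.

145 ms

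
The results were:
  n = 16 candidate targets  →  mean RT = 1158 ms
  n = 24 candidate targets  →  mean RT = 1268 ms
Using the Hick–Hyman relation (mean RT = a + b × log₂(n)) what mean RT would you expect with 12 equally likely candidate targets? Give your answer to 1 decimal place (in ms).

1080.0 ms

Solve the two-equation system in a and b:
  b = (1268 − 1158) / (log₂ 24 − log₂ 16) = 110 / (4.5850 − 4) = 188.046 ms/bit
  a = 1158 − 188.046 × 4 = 405.815 ms
Then RT(12) = 405.815 + 188.046 × log₂ 12 = 405.815 + 188.046 × 3.5850 ≈ 1079.954 ms.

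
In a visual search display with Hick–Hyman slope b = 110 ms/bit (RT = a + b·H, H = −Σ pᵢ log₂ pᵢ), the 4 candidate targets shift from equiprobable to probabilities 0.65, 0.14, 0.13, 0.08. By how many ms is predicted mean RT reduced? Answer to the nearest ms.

Equiprobable entropy H₀ = log₂ 4 = 2.0000 bits.
Skewed entropy H = −Σ pᵢ log₂ pᵢ = 1.4752 bits.
ΔRT = b·(H₀ − H) = 110 × 0.5248 = 57.72 ms.

58 ms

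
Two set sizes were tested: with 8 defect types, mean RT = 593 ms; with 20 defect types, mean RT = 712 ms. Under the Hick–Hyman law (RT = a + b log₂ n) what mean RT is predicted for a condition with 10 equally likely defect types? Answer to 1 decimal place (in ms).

Fit slope and intercept:
  b = (712 − 593) / (log₂ 20 − log₂ 8) = 119 / (4.3219 − 3) = 90.020 ms/bit
  a = 593 − 90.020 × 3 = 322.940 ms
Then RT(10) = 322.940 + 90.020 × log₂ 10 = 322.940 + 90.020 × 3.3219 ≈ 621.980 ms.

622.0 ms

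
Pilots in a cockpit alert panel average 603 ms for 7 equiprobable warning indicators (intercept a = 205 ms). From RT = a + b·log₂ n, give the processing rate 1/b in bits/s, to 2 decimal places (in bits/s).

7.05 bits/s

Choice component = 603 − 205 = 398 ms over log₂(7) = 2.8074 bits.
b = 398 / 2.8074 = 141.770 ms/bit, so 1/b = 7.054 bits/s.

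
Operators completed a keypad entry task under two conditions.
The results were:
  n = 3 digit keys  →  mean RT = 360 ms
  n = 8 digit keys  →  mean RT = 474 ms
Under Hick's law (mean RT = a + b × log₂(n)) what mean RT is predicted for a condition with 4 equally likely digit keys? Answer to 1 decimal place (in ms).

With log₂ n on the abscissa the relation is linear; from the two conditions:
  b = (474 − 360) / (log₂ 8 − log₂ 3) = 114 / (3 − 1.5850) = 80.563 ms/bit
  a = 360 − 80.563 × 1.5850 = 232.310 ms
Then RT(4) = 232.310 + 80.563 × log₂ 4 = 232.310 + 80.563 × 2 ≈ 393.437 ms.

393.4 ms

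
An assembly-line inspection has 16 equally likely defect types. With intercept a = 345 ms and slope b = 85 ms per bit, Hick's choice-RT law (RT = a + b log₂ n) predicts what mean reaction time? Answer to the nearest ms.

log₂(16) = 4 bits, so RT = 345 + 85 × 4 ≈ 685.000 ms.

685 ms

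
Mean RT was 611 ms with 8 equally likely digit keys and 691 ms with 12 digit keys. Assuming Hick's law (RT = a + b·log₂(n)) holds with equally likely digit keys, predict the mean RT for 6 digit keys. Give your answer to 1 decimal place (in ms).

RT is linear in log₂ n, so two points fix the line:
  b = (691 − 611) / (log₂ 12 − log₂ 8) = 80 / (3.5850 − 3) = 136.761 ms/bit
  a = 611 − 136.761 × 3 = 200.717 ms
Then RT(6) = 200.717 + 136.761 × log₂ 6 = 200.717 + 136.761 × 2.5850 ≈ 554.239 ms.

554.2 ms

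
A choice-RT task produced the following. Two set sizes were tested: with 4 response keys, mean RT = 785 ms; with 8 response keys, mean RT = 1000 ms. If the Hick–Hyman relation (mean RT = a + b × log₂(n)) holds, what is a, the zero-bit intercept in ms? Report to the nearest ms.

355 ms

The slope on a log₂ axis is (1000 − 785) / (3 − 2) = 215 ms/bit.
Intercept: a = 785 − 215·log₂(4) = 355.000 ms.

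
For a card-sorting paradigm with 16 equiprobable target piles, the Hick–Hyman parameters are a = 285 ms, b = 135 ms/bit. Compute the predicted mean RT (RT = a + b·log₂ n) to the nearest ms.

log₂(16) = 4 bits, so RT = 285 + 135 × 4 ≈ 825.000 ms.

825 ms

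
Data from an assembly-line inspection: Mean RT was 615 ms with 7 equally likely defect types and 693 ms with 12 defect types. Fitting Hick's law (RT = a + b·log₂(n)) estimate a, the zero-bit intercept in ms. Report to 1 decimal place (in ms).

b = (RT₂ − RT₁)/(log₂ n₂ − log₂ n₁) = (693 − 615)/(3.5850 − 2.8074) = 100.308 ms/bit.
a = RT₁ − b·log₂ n₁ = 615 − 100.308 × 2.8074 = 333.401 ms.

333.4 ms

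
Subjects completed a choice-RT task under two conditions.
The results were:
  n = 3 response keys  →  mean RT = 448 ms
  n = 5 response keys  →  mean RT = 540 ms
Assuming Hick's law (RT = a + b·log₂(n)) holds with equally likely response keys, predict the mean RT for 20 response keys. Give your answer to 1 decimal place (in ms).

Solve the two-equation system in a and b:
  b = (540 − 448) / (log₂ 5 − log₂ 3) = 92 / (2.3219 − 1.5850) = 124.836 ms/bit
  a = 448 − 124.836 × 1.5850 = 250.139 ms
Then RT(20) = 250.139 + 124.836 × log₂ 20 = 250.139 + 124.836 × 4.3219 ≈ 789.672 ms.

789.7 ms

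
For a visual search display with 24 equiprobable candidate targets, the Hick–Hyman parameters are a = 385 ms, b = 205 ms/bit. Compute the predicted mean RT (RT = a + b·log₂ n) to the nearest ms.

log₂(24) = 4.5850 bits, so RT = 385 + 205 × 4.5850 ≈ 1324.917 ms.

1325 ms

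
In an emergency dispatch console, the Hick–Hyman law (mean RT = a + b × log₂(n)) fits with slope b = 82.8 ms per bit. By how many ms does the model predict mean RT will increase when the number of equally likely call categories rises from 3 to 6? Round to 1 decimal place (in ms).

82.8 ms

Only the slope matters, since a is common to both: ΔRT = b·log₂(n₂/n₁).
log₂(6) − log₂(3) = log₂(6/3) = log₂(2) = 1.
ΔRT = 82.8 × 1.0000 = 82.800 ms.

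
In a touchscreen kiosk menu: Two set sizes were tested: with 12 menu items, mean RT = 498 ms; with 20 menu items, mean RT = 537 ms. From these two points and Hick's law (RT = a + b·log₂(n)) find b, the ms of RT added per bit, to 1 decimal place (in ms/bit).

b = (RT₂ − RT₁)/(log₂ n₂ − log₂ n₁) = (537 − 498)/(4.3219 − 3.5850) = 52.920 ms/bit.

52.9 ms/bit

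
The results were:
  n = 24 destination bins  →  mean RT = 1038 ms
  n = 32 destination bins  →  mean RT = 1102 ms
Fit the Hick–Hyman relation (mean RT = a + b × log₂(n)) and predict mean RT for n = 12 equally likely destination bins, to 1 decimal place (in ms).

Solve the two-equation system in a and b:
  b = (1102 − 1038) / (log₂ 32 − log₂ 24) = 64 / (5 − 4.5850) = 154.203 ms/bit
  a = 1038 − 154.203 × 4.5850 = 330.985 ms
Then RT(12) = 330.985 + 154.203 × log₂ 12 = 330.985 + 154.203 × 3.5850 ≈ 883.797 ms.

883.8 ms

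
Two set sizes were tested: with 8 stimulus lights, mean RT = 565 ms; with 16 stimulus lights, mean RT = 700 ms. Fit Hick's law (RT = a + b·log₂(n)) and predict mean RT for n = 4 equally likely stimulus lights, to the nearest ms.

Solve the two-equation system in a and b:
  b = (700 − 565) / (log₂ 16 − log₂ 8) = 135 / (4 − 3) = 135 ms/bit
  a = 565 − 135 × 3 = 160 ms
Then RT(4) = 160 + 135 × log₂ 4 = 160 + 135 × 2 ≈ 430.000 ms.

430 ms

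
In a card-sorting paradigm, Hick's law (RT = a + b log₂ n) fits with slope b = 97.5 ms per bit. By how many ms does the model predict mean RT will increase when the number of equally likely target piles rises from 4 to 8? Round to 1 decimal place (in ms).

The intercept a cancels: ΔRT = b·(log₂ n₂ − log₂ n₁) = b·log₂(n₂/n₁).
log₂(8) − log₂(4) = log₂(8/4) = log₂(2) = 1.
ΔRT = 97.5 × 1.0000 = 97.500 ms.

97.5 ms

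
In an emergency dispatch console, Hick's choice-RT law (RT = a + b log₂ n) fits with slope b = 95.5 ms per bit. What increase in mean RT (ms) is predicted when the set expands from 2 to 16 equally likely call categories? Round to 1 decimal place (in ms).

The intercept a cancels: ΔRT = b·(log₂ n₂ − log₂ n₁) = b·log₂(n₂/n₁).
log₂(16) − log₂(2) = log₂(16/2) = log₂(8) = 3.
ΔRT = 95.5 × 3.0000 = 286.500 ms.

286.5 ms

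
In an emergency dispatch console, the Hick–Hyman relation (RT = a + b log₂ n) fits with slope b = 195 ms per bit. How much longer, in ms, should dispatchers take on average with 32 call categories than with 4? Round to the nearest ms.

The intercept a cancels: ΔRT = b·(log₂ n₂ − log₂ n₁) = b·log₂(n₂/n₁).
log₂(32) − log₂(4) = log₂(32/4) = log₂(8) = 3.
ΔRT = 195 × 3.0000 = 585.000 ms.

585 ms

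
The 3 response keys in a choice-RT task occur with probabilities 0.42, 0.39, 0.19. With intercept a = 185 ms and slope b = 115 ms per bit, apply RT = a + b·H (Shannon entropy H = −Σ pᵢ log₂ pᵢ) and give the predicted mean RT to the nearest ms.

359 ms

H = 0.42·log₂(1/0.42) + 0.39·log₂(1/0.39) + 0.19·log₂(1/0.19) = 1.5107 bits.
RT = 185 + 115 × 1.5107 = 358.73 ms.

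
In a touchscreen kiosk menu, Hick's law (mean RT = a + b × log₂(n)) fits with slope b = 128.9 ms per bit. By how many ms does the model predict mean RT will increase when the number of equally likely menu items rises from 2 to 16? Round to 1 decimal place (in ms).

386.7 ms

ΔRT = (a + b log₂ n₂) − (a + b log₂ n₁) = b·(log₂ n₂ − log₂ n₁).
log₂(16) − log₂(2) = log₂(16/2) = log₂(8) = 3.
ΔRT = 128.9 × 3.0000 = 386.700 ms.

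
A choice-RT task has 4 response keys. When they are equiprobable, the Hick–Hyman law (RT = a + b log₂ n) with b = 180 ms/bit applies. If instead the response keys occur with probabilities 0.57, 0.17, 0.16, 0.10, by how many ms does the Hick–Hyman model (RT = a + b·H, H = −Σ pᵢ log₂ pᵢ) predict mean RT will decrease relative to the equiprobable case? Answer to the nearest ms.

63 ms

The RT saving is b·ΔH. Equiprobable H₀ = log₂(4) = 2.0000 bits; with the given probabilities H = 1.6520 bits.
b·(H₀ − H) = 180 × (2.0000 − 1.6520) = 62.63 ms.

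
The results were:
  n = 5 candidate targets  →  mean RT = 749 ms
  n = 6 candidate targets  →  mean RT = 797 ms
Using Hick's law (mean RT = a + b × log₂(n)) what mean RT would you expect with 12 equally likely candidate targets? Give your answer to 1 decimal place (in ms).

RT is linear in log₂ n, so two points fix the line:
  b = (797 − 749) / (log₂ 6 − log₂ 5) = 48 / (2.5850 − 2.3219) = 182.486 ms/bit
  a = 749 − 182.486 × 2.3219 = 325.281 ms
Then RT(12) = 325.281 + 182.486 × log₂ 12 = 325.281 + 182.486 × 3.5850 ≈ 979.486 ms.

979.5 ms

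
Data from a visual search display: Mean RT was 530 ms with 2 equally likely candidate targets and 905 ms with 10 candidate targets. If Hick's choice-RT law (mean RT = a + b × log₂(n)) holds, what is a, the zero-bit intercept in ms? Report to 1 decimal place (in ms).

Slope: b = (905 − 530) / (log₂ 10 − log₂ 2) = 375/2.3219 = 161.504 ms/bit.
Intercept: a = 530 − 161.504·log₂(2) = 368.496 ms.

368.5 ms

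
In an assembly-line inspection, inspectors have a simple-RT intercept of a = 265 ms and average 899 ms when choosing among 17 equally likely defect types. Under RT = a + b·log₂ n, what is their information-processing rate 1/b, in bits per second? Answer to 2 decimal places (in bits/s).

6.45 bits/s

Choice component = 899 − 265 = 634 ms over log₂(17) = 4.0875 bits.
b = 634 / 4.0875 = 155.108 ms/bit, so 1/b = 6.447 bits/s.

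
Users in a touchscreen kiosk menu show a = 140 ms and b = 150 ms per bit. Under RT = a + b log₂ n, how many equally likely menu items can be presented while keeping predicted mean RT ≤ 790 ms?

20

150·log₂ n ≤ 790 − 140 = 650, giving log₂ n ≤ 4.3333 and n ≤ 20.159. The largest whole number is 20.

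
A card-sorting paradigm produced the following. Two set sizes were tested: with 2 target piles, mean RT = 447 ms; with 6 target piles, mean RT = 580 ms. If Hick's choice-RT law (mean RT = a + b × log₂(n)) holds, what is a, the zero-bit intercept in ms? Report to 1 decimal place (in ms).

The slope on a log₂ axis is (580 − 447) / (2.5850 − 1) = 83.914 ms/bit.
a = RT₁ − b·log₂ n₁ = 447 − 83.914 × 1 = 363.086 ms.

363.1 ms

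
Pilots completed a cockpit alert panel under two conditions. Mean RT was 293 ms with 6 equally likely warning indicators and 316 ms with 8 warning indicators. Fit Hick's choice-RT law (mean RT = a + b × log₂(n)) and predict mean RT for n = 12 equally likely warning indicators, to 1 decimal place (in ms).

Fit slope and intercept:
  b = (316 − 293) / (log₂ 8 − log₂ 6) = 23 / (3 − 2.5850) = 55.417 ms/bit
  a = 293 − 55.417 × 2.5850 = 149.750 ms
Then RT(12) = 149.750 + 55.417 × log₂ 12 = 149.750 + 55.417 × 3.5850 ≈ 348.417 ms.

348.4 ms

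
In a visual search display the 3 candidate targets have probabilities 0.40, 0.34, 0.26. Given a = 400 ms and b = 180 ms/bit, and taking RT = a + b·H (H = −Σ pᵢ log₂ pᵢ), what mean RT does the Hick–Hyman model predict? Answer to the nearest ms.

H = 0.40·log₂(1/0.40) + 0.34·log₂(1/0.34) + 0.26·log₂(1/0.26) = 1.5632 bits.
RT = 400 + 180 × 1.5632 = 681.38 ms.

681 ms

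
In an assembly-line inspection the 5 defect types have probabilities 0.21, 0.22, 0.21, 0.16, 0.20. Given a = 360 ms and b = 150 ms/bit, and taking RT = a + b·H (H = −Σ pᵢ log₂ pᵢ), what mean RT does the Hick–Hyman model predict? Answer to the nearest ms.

Entropy contributions −pᵢ log₂ pᵢ: 0.4728, 0.4806, 0.4728, 0.4230, 0.4644; sum H = 2.3136 bits.
RT = a + bH = 360 + 150·2.3136 = 707.04 ms.

707 ms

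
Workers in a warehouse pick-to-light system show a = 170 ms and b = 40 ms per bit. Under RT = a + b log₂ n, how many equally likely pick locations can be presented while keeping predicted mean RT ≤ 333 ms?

40·log₂ n ≤ 333 − 170 = 163, giving log₂ n ≤ 4.0750 and n ≤ 16.854. The largest whole number is 16.

16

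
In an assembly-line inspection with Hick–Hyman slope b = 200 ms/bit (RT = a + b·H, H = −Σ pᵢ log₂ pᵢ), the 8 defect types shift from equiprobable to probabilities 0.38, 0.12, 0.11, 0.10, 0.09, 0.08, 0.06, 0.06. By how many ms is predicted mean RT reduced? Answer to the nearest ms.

66 ms

Equiprobable entropy H₀ = log₂ 8 = 3.0000 bits.
Skewed entropy H = −Σ pᵢ log₂ pᵢ = 2.6712 bits.
ΔRT = b·(H₀ − H) = 200 × 0.3288 = 65.75 ms.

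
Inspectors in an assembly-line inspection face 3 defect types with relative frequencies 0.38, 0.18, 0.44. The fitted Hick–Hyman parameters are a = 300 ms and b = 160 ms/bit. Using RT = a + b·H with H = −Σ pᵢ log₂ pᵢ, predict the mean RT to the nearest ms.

Entropy contributions −pᵢ log₂ pᵢ: 0.5305, 0.4453, 0.5211; sum H = 1.4969 bits.
RT = a + bH = 300 + 160·1.4969 = 539.51 ms.

540 ms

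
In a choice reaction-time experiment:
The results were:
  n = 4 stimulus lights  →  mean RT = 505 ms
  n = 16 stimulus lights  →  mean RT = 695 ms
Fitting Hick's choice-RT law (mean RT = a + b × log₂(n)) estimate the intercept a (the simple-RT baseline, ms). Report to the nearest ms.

Slope: b = (695 − 505) / (log₂ 16 − log₂ 4) = 190/2.0000 = 95 ms/bit.
a = RT₁ − b·log₂ n₁ = 505 − 95 × 2 = 315.000 ms.

315 ms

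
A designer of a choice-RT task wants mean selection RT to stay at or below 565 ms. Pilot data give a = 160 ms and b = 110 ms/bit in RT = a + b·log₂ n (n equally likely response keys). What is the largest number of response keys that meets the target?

12

110·log₂ n ≤ 565 − 160 = 405, giving log₂ n ≤ 3.6818 and n ≤ 12.833. The largest whole number is 12.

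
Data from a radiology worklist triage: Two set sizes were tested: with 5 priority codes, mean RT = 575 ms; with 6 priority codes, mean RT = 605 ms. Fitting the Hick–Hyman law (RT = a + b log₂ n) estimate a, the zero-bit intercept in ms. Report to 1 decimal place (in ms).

310.2 ms

b = (RT₂ − RT₁)/(log₂ n₂ − log₂ n₁) = (605 − 575)/(2.5850 − 2.3219) = 114.054 ms/bit.
a = RT₁ − b·log₂ n₁ = 575 − 114.054 × 2.3219 = 310.176 ms.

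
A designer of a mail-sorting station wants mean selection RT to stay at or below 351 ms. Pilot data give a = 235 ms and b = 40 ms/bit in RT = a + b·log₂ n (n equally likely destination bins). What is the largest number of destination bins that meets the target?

7

Information budget: (351 − 235)/40 = 2.9000 bits, so n ≤ 2^2.9000 = 7.464 → at most 7.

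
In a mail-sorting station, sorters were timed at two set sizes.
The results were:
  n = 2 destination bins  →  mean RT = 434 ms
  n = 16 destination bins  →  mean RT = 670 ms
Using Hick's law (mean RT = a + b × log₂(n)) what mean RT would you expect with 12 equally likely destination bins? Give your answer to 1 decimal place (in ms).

637.4 ms

Solve the two-equation system in a and b:
  b = (670 − 434) / (log₂ 16 − log₂ 2) = 236 / (4 − 1) = 78.667 ms/bit
  a = 434 − 78.667 × 1 = 355.333 ms
Then RT(12) = 355.333 + 78.667 × log₂ 12 = 355.333 + 78.667 × 3.5850 ≈ 637.350 ms.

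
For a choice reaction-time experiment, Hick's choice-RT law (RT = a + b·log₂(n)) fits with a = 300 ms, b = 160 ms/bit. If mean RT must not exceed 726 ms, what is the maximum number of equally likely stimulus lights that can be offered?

6

Set 300 + 160·log₂ n ≤ 726 → log₂ n ≤ (726 − 300)/160 = 2.6625.
So n ≤ 2^2.6625 = 6.331; the largest integer n is 6.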